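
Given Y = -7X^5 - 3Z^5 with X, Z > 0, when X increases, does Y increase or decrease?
Y decreases

Taking the partial derivative:
∂Y/∂X = -35X^4

∂Y/∂X = -35X^4 < 0 (assuming positive values)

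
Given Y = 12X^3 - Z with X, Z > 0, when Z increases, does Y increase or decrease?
Y decreases

Taking the partial derivative:
∂Y/∂Z = -1

∂Y/∂Z = -1 < 0 (assuming positive values)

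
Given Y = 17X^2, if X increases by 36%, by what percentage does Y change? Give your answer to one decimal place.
85.0%

For Y = 17X^2:
If X → X(1 + 0.36)
Then Y → Y · (1 + 0.36)^2
     = Y · 1.8496

Percentage change = ((1 + 0.36)^2 − 1) × 100% ≈ 85.0%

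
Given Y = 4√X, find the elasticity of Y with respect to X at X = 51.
Elasticity = 1/2

Elasticity = (dY/dX) · (X/Y)

dY/dX = 2/√X
At X = 51: dY/dX = 2·√51/51, Y = 4·√51

Elasticity = (2·√51/51) · (51 / (4·√51)) = 1/2

Interpretation: for a small percentage change in X, the percentage change in Y is approximately 0.50 times as large.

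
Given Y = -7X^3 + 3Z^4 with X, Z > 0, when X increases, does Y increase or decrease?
Y decreases

Taking the partial derivative:
∂Y/∂X = -21X^2

∂Y/∂X = -21X^2 < 0 (assuming positive values)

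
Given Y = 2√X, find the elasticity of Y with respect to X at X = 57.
Elasticity = 1/2

Elasticity = (dY/dX) · (X/Y)

dY/dX = 1/√X
At X = 57: dY/dX = √57/57, Y = 2·√57

Elasticity = (√57/57) · (57 / (2·√57)) = 1/2

Interpretation: for a small percentage change in X, the percentage change in Y is approximately 0.50 times as large.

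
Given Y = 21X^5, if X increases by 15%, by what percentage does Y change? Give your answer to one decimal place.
101.1%

For Y = 21X^5:
If X → X(1 + 0.15)
Then Y → Y · (1 + 0.15)^5
     ≈ Y · 2.0114

Percentage change = ((1 + 0.15)^5 − 1) × 100% ≈ 101.1%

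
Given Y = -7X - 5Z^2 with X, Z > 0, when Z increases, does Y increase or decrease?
Y decreases

Taking the partial derivative:
∂Y/∂Z = -10Z

∂Y/∂Z = -10Z < 0 (assuming positive values)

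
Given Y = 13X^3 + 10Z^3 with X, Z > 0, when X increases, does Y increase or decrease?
Y increases

Taking the partial derivative:
∂Y/∂X = 39X^2

∂Y/∂X = 39X^2 > 0 (assuming positive values)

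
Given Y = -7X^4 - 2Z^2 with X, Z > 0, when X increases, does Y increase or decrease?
Y decreases

Taking the partial derivative:
∂Y/∂X = -28X^3

∂Y/∂X = -28X^3 < 0 (assuming positive values)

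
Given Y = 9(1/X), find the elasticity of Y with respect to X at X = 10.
Elasticity = -1

Elasticity = (dY/dX) · (X/Y)

dY/dX = -9/X²
At X = 10: dY/dX = -9/100, Y = 9/10

Elasticity = (-9/100) · (10 / (9/10)) = -1

Interpretation: for a small percentage change in X, the percentage change in Y is approximately -1.00 times as large.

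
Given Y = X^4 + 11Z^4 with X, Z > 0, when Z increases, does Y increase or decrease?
Y increases

Taking the partial derivative:
∂Y/∂Z = 44Z^3

∂Y/∂Z = 44Z^3 > 0 (assuming positive values)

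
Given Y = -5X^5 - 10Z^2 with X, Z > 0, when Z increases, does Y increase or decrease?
Y decreases

Taking the partial derivative:
∂Y/∂Z = -20Z

∂Y/∂Z = -20Z < 0 (assuming positive values)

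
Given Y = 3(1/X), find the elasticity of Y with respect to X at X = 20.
Elasticity = -1

Elasticity = (dY/dX) · (X/Y)

dY/dX = -3/X²
At X = 20: dY/dX = -3/400, Y = 3/20

Elasticity = (-3/400) · (20 / (3/20)) = -1

Interpretation: for a small percentage change in X, the percentage change in Y is approximately -1.00 times as large.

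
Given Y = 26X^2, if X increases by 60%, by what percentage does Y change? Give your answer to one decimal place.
156.0%

For Y = 26X^2:
If X → X(1 + 0.6)
Then Y → Y · (1 + 0.6)^2
     = Y · 2.5600

Percentage change = ((1 + 0.6)^2 − 1) × 100% = 156.0%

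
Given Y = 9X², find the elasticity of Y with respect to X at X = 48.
Elasticity = 2

Elasticity = (dY/dX) · (X/Y)

dY/dX = 18·X
At X = 48: dY/dX = 864, Y = 20736

Elasticity = 864 · (48 / 20736) = 2

Interpretation: for a small percentage change in X, the percentage change in Y is approximately 2.00 times as large.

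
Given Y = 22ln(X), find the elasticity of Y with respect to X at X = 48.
Elasticity = 1/ln(48) ≈ 0.2583

Elasticity = (dY/dX) · (X/Y)

dY/dX = 22/X
At X = 48: dY/dX = 11/24, Y = 22·ln(48)

Elasticity = (11/24) · (48 / (22·ln(48))) = 1/ln(48) ≈ 0.2583

Interpretation: for a small percentage change in X, the percentage change in Y is approximately 0.26 times as large.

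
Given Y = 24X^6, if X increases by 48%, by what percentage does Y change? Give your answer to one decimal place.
950.9%

For Y = 24X^6:
If X → X(1 + 0.48)
Then Y → Y · (1 + 0.48)^6
     ≈ Y · 10.5092

Percentage change = ((1 + 0.48)^6 − 1) × 100% ≈ 950.9%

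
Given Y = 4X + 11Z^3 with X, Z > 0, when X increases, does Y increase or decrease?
Y increases

Taking the partial derivative:
∂Y/∂X = 4

∂Y/∂X = 4 > 0 (assuming positive values)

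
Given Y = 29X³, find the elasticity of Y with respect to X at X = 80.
Elasticity = 3

Elasticity = (dY/dX) · (X/Y)

dY/dX = 87·X²
At X = 80: dY/dX = 556800, Y = 14848000

Elasticity = 556800 · (80 / 14848000) = 3

Interpretation: for a small percentage change in X, the percentage change in Y is approximately 3.00 times as large.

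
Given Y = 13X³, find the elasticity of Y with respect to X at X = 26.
Elasticity = 3

Elasticity = (dY/dX) · (X/Y)

dY/dX = 39·X²
At X = 26: dY/dX = 26364, Y = 228488

Elasticity = 26364 · (26 / 228488) = 3

Interpretation: for a small percentage change in X, the percentage change in Y is approximately 3.00 times as large.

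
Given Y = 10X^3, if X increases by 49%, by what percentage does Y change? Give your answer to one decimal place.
230.8%

For Y = 10X^3:
If X → X(1 + 0.49)
Then Y → Y · (1 + 0.49)^3
     ≈ Y · 3.3079

Percentage change = ((1 + 0.49)^3 − 1) × 100% ≈ 230.8%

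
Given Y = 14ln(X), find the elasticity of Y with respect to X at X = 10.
Elasticity = 1/ln(10) ≈ 0.4343

Elasticity = (dY/dX) · (X/Y)

dY/dX = 14/X
At X = 10: dY/dX = 7/5, Y = 14·ln(10)

Elasticity = (7/5) · (10 / (14·ln(10))) = 1/ln(10) ≈ 0.4343

Interpretation: for a small percentage change in X, the percentage change in Y is approximately 0.43 times as large.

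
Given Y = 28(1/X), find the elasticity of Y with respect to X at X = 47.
Elasticity = -1

Elasticity = (dY/dX) · (X/Y)

dY/dX = -28/X²
At X = 47: dY/dX = -28/2209, Y = 28/47

Elasticity = (-28/2209) · (47 / (28/47)) = -1

Interpretation: for a small percentage change in X, the percentage change in Y is approximately -1.00 times as large.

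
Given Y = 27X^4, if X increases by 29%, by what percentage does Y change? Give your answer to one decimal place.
176.9%

For Y = 27X^4:
If X → X(1 + 0.29)
Then Y → Y · (1 + 0.29)^4
     ≈ Y · 2.7692

Percentage change = ((1 + 0.29)^4 − 1) × 100% ≈ 176.9%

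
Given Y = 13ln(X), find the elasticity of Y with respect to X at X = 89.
Elasticity = 1/ln(89) ≈ 0.2228

Elasticity = (dY/dX) · (X/Y)

dY/dX = 13/X
At X = 89: dY/dX = 13/89, Y = 13·ln(89)

Elasticity = (13/89) · (89 / (13·ln(89))) = 1/ln(89) ≈ 0.2228

Interpretation: for a small percentage change in X, the percentage change in Y is approximately 0.22 times as large.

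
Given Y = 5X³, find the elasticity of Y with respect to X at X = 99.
Elasticity = 3

Elasticity = (dY/dX) · (X/Y)

dY/dX = 15·X²
At X = 99: dY/dX = 147015, Y = 4851495

Elasticity = 147015 · (99 / 4851495) = 3

Interpretation: for a small percentage change in X, the percentage change in Y is approximately 3.00 times as large.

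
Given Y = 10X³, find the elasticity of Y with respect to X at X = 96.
Elasticity = 3

Elasticity = (dY/dX) · (X/Y)

dY/dX = 30·X²
At X = 96: dY/dX = 276480, Y = 8847360

Elasticity = 276480 · (96 / 8847360) = 3

Interpretation: for a small percentage change in X, the percentage change in Y is approximately 3.00 times as large.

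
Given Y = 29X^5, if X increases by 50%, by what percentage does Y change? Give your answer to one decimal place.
659.4%

For Y = 29X^5:
If X → X(1 + 0.5)
Then Y → Y · (1 + 0.5)^5
     ≈ Y · 7.5938

Percentage change = ((1 + 0.5)^5 − 1) × 100% ≈ 659.4%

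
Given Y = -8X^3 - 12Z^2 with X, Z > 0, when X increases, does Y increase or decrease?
Y decreases

Taking the partial derivative:
∂Y/∂X = -24X^2

∂Y/∂X = -24X^2 < 0 (assuming positive values)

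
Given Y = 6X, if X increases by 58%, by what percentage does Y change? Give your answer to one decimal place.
58.0%

For Y = 6X:
If X → X(1 + 0.58)
Then Y → Y · (1 + 0.58)^1
     = Y · 1.5800

Percentage change = ((1 + 0.58)^1 − 1) × 100% = 58.0%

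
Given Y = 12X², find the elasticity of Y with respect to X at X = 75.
Elasticity = 2

Elasticity = (dY/dX) · (X/Y)

dY/dX = 24·X
At X = 75: dY/dX = 1800, Y = 67500

Elasticity = 1800 · (75 / 67500) = 2

Interpretation: for a small percentage change in X, the percentage change in Y is approximately 2.00 times as large.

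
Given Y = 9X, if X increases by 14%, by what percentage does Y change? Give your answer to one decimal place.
14.0%

For Y = 9X:
If X → X(1 + 0.14)
Then Y → Y · (1 + 0.14)^1
     = Y · 1.1400

Percentage change = ((1 + 0.14)^1 − 1) × 100% = 14.0%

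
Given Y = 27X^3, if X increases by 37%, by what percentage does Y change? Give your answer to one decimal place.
157.1%

For Y = 27X^3:
If X → X(1 + 0.37)
Then Y → Y · (1 + 0.37)^3
     ≈ Y · 2.5714

Percentage change = ((1 + 0.37)^3 − 1) × 100% ≈ 157.1%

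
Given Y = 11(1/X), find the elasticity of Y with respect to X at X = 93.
Elasticity = -1

Elasticity = (dY/dX) · (X/Y)

dY/dX = -11/X²
At X = 93: dY/dX = -11/8649, Y = 11/93

Elasticity = (-11/8649) · (93 / (11/93)) = -1

Interpretation: for a small percentage change in X, the percentage change in Y is approximately -1.00 times as large.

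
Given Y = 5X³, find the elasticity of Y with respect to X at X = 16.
Elasticity = 3

Elasticity = (dY/dX) · (X/Y)

dY/dX = 15·X²
At X = 16: dY/dX = 3840, Y = 20480

Elasticity = 3840 · (16 / 20480) = 3

Interpretation: for a small percentage change in X, the percentage change in Y is approximately 3.00 times as large.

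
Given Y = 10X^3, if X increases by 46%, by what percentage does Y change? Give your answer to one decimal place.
211.2%

For Y = 10X^3:
If X → X(1 + 0.46)
Then Y → Y · (1 + 0.46)^3
     ≈ Y · 3.1121

Percentage change = ((1 + 0.46)^3 − 1) × 100% ≈ 211.2%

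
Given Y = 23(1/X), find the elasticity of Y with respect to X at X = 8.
Elasticity = -1

Elasticity = (dY/dX) · (X/Y)

dY/dX = -23/X²
At X = 8: dY/dX = -23/64, Y = 23/8

Elasticity = (-23/64) · (8 / (23/8)) = -1

Interpretation: for a small percentage change in X, the percentage change in Y is approximately -1.00 times as large.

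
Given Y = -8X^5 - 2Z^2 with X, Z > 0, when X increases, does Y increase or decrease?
Y decreases

Taking the partial derivative:
∂Y/∂X = -40X^4

∂Y/∂X = -40X^4 < 0 (assuming positive values)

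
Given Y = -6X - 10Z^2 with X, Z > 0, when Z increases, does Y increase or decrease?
Y decreases

Taking the partial derivative:
∂Y/∂Z = -20Z

∂Y/∂Z = -20Z < 0 (assuming positive values)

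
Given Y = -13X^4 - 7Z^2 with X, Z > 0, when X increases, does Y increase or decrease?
Y decreases

Taking the partial derivative:
∂Y/∂X = -52X^3

∂Y/∂X = -52X^3 < 0 (assuming positive values)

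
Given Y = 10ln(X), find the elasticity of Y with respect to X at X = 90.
Elasticity = 1/ln(90) ≈ 0.2222

Elasticity = (dY/dX) · (X/Y)

dY/dX = 10/X
At X = 90: dY/dX = 1/9, Y = 10·ln(90)

Elasticity = (1/9) · (90 / (10·ln(90))) = 1/ln(90) ≈ 0.2222

Interpretation: for a small percentage change in X, the percentage change in Y is approximately 0.22 times as large.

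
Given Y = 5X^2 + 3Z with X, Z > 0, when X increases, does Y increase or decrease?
Y increases

Taking the partial derivative:
∂Y/∂X = 10X

∂Y/∂X = 10X > 0 (assuming positive values)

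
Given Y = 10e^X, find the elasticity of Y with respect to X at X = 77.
Elasticity = 77

Elasticity = (dY/dX) · (X/Y)

dY/dX = 10·e^X
At X = 77: dY/dX = 10·e^77, Y = 10·e^77

Elasticity = (10·e^77) · (77 / (10·e^77)) = 77

Interpretation: for a small percentage change in X, the percentage change in Y is approximately 77.00 times as large.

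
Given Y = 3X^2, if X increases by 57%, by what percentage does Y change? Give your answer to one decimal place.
146.5%

For Y = 3X^2:
If X → X(1 + 0.57)
Then Y → Y · (1 + 0.57)^2
     = Y · 2.4649

Percentage change = ((1 + 0.57)^2 − 1) × 100% ≈ 146.5%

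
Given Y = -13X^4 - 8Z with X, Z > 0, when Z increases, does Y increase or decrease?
Y decreases

Taking the partial derivative:
∂Y/∂Z = -8

∂Y/∂Z = -8 < 0 (assuming positive values)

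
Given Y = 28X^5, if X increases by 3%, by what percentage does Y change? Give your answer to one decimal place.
15.9%

For Y = 28X^5:
If X → X(1 + 0.03)
Then Y → Y · (1 + 0.03)^5
     ≈ Y · 1.1593

Percentage change = ((1 + 0.03)^5 − 1) × 100% ≈ 15.9%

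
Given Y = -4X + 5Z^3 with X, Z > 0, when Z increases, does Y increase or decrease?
Y increases

Taking the partial derivative:
∂Y/∂Z = 15Z^2

∂Y/∂Z = 15Z^2 > 0 (assuming positive values)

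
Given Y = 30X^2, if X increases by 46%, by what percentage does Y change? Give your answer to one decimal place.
113.2%

For Y = 30X^2:
If X → X(1 + 0.46)
Then Y → Y · (1 + 0.46)^2
     = Y · 2.1316

Percentage change = ((1 + 0.46)^2 − 1) × 100% ≈ 113.2%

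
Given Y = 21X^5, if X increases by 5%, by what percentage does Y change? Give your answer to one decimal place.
27.6%

For Y = 21X^5:
If X → X(1 + 0.05)
Then Y → Y · (1 + 0.05)^5
     ≈ Y · 1.2763

Percentage change = ((1 + 0.05)^5 − 1) × 100% ≈ 27.6%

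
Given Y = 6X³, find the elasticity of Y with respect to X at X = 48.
Elasticity = 3

Elasticity = (dY/dX) · (X/Y)

dY/dX = 18·X²
At X = 48: dY/dX = 41472, Y = 663552

Elasticity = 41472 · (48 / 663552) = 3

Interpretation: for a small percentage change in X, the percentage change in Y is approximately 3.00 times as large.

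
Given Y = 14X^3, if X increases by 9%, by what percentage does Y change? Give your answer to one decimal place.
29.5%

For Y = 14X^3:
If X → X(1 + 0.09)
Then Y → Y · (1 + 0.09)^3
     ≈ Y · 1.2950

Percentage change = ((1 + 0.09)^3 − 1) × 100% ≈ 29.5%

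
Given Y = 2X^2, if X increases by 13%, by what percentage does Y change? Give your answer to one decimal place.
27.7%

For Y = 2X^2:
If X → X(1 + 0.13)
Then Y → Y · (1 + 0.13)^2
     = Y · 1.2769

Percentage change = ((1 + 0.13)^2 − 1) × 100% ≈ 27.7%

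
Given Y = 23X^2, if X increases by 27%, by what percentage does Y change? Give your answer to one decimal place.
61.3%

For Y = 23X^2:
If X → X(1 + 0.27)
Then Y → Y · (1 + 0.27)^2
     = Y · 1.6129

Percentage change = ((1 + 0.27)^2 − 1) × 100% ≈ 61.3%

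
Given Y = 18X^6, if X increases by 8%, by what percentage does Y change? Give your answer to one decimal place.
58.7%

For Y = 18X^6:
If X → X(1 + 0.08)
Then Y → Y · (1 + 0.08)^6
     ≈ Y · 1.5869

Percentage change = ((1 + 0.08)^6 − 1) × 100% ≈ 58.7%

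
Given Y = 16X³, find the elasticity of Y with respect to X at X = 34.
Elasticity = 3

Elasticity = (dY/dX) · (X/Y)

dY/dX = 48·X²
At X = 34: dY/dX = 55488, Y = 628864

Elasticity = 55488 · (34 / 628864) = 3

Interpretation: for a small percentage change in X, the percentage change in Y is approximately 3.00 times as large.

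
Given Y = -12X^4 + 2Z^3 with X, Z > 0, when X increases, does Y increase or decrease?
Y decreases

Taking the partial derivative:
∂Y/∂X = -48X^3

∂Y/∂X = -48X^3 < 0 (assuming positive values)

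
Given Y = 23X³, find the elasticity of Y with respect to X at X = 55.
Elasticity = 3

Elasticity = (dY/dX) · (X/Y)

dY/dX = 69·X²
At X = 55: dY/dX = 208725, Y = 3826625

Elasticity = 208725 · (55 / 3826625) = 3

Interpretation: for a small percentage change in X, the percentage change in Y is approximately 3.00 times as large.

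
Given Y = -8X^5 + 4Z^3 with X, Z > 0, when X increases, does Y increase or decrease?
Y decreases

Taking the partial derivative:
∂Y/∂X = -40X^4

∂Y/∂X = -40X^4 < 0 (assuming positive values)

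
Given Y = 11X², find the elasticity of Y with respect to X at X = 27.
Elasticity = 2

Elasticity = (dY/dX) · (X/Y)

dY/dX = 22·X
At X = 27: dY/dX = 594, Y = 8019

Elasticity = 594 · (27 / 8019) = 2

Interpretation: for a small percentage change in X, the percentage change in Y is approximately 2.00 times as large.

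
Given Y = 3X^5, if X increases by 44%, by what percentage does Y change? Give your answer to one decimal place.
519.2%

For Y = 3X^5:
If X → X(1 + 0.44)
Then Y → Y · (1 + 0.44)^5
     ≈ Y · 6.1917

Percentage change = ((1 + 0.44)^5 − 1) × 100% ≈ 519.2%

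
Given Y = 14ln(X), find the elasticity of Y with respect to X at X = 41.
Elasticity = 1/ln(41) ≈ 0.2693

Elasticity = (dY/dX) · (X/Y)

dY/dX = 14/X
At X = 41: dY/dX = 14/41, Y = 14·ln(41)

Elasticity = (14/41) · (41 / (14·ln(41))) = 1/ln(41) ≈ 0.2693

Interpretation: for a small percentage change in X, the percentage change in Y is approximately 0.27 times as large.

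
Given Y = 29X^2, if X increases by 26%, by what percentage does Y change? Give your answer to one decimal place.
58.8%

For Y = 29X^2:
If X → X(1 + 0.26)
Then Y → Y · (1 + 0.26)^2
     = Y · 1.5876

Percentage change = ((1 + 0.26)^2 − 1) × 100% ≈ 58.8%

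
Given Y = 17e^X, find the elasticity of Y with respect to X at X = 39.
Elasticity = 39

Elasticity = (dY/dX) · (X/Y)

dY/dX = 17·e^X
At X = 39: dY/dX = 17·e^39, Y = 17·e^39

Elasticity = (17·e^39) · (39 / (17·e^39)) = 39

Interpretation: for a small percentage change in X, the percentage change in Y is approximately 39.00 times as large.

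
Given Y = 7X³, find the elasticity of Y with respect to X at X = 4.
Elasticity = 3

Elasticity = (dY/dX) · (X/Y)

dY/dX = 21·X²
At X = 4: dY/dX = 336, Y = 448

Elasticity = 336 · (4 / 448) = 3

Interpretation: for a small percentage change in X, the percentage change in Y is approximately 3.00 times as large.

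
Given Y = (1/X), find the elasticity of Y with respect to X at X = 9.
Elasticity = -1

Elasticity = (dY/dX) · (X/Y)

dY/dX = -1/X²
At X = 9: dY/dX = -1/81, Y = 1/9

Elasticity = (-1/81) · (9 / (1/9)) = -1

Interpretation: for a small percentage change in X, the percentage change in Y is approximately -1.00 times as large.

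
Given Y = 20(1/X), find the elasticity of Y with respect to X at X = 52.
Elasticity = -1

Elasticity = (dY/dX) · (X/Y)

dY/dX = -20/X²
At X = 52: dY/dX = -5/676, Y = 5/13

Elasticity = (-5/676) · (52 / (5/13)) = -1

Interpretation: for a small percentage change in X, the percentage change in Y is approximately -1.00 times as large.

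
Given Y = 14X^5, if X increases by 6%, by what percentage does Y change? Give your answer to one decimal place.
33.8%

For Y = 14X^5:
If X → X(1 + 0.06)
Then Y → Y · (1 + 0.06)^5
     ≈ Y · 1.3382

Percentage change = ((1 + 0.06)^5 − 1) × 100% ≈ 33.8%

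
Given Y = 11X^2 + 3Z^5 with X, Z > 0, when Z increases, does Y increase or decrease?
Y increases

Taking the partial derivative:
∂Y/∂Z = 15Z^4

∂Y/∂Z = 15Z^4 > 0 (assuming positive values)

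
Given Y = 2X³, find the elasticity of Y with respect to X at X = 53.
Elasticity = 3

Elasticity = (dY/dX) · (X/Y)

dY/dX = 6·X²
At X = 53: dY/dX = 16854, Y = 297754

Elasticity = 16854 · (53 / 297754) = 3

Interpretation: for a small percentage change in X, the percentage change in Y is approximately 3.00 times as large.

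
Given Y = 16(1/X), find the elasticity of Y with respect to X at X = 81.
Elasticity = -1

Elasticity = (dY/dX) · (X/Y)

dY/dX = -16/X²
At X = 81: dY/dX = -16/6561, Y = 16/81

Elasticity = (-16/6561) · (81 / (16/81)) = -1

Interpretation: for a small percentage change in X, the percentage change in Y is approximately -1.00 times as large.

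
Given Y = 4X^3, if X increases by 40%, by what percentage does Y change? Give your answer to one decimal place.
174.4%

For Y = 4X^3:
If X → X(1 + 0.4)
Then Y → Y · (1 + 0.4)^3
     = Y · 2.7440

Percentage change = ((1 + 0.4)^3 − 1) × 100% = 174.4%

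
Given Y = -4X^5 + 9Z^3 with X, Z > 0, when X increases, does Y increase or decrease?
Y decreases

Taking the partial derivative:
∂Y/∂X = -20X^4

∂Y/∂X = -20X^4 < 0 (assuming positive values)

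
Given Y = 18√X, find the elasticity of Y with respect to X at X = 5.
Elasticity = 1/2

Elasticity = (dY/dX) · (X/Y)

dY/dX = 9/√X
At X = 5: dY/dX = 9·√5/5, Y = 18·√5

Elasticity = (9·√5/5) · (5 / (18·√5)) = 1/2

Interpretation: for a small percentage change in X, the percentage change in Y is approximately 0.50 times as large.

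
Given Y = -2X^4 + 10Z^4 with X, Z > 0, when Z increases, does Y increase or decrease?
Y increases

Taking the partial derivative:
∂Y/∂Z = 40Z^3

∂Y/∂Z = 40Z^3 > 0 (assuming positive values)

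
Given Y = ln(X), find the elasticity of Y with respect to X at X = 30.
Elasticity = 1/ln(30) ≈ 0.2940

Elasticity = (dY/dX) · (X/Y)

dY/dX = 1/X
At X = 30: dY/dX = 1/30, Y = ln(30)

Elasticity = (1/30) · (30 / (ln(30))) = 1/ln(30) ≈ 0.2940

Interpretation: for a small percentage change in X, the percentage change in Y is approximately 0.29 times as large.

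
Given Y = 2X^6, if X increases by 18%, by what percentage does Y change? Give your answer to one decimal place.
170.0%

For Y = 2X^6:
If X → X(1 + 0.18)
Then Y → Y · (1 + 0.18)^6
     ≈ Y · 2.6996

Percentage change = ((1 + 0.18)^6 − 1) × 100% ≈ 170.0%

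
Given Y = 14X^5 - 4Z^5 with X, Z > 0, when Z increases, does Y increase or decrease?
Y decreases

Taking the partial derivative:
∂Y/∂Z = -20Z^4

∂Y/∂Z = -20Z^4 < 0 (assuming positive values)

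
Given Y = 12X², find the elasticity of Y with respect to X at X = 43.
Elasticity = 2

Elasticity = (dY/dX) · (X/Y)

dY/dX = 24·X
At X = 43: dY/dX = 1032, Y = 22188

Elasticity = 1032 · (43 / 22188) = 2

Interpretation: for a small percentage change in X, the percentage change in Y is approximately 2.00 times as large.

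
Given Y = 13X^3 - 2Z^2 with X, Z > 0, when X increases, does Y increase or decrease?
Y increases

Taking the partial derivative:
∂Y/∂X = 39X^2

∂Y/∂X = 39X^2 > 0 (assuming positive values)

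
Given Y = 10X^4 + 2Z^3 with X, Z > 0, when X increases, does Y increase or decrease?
Y increases

Taking the partial derivative:
∂Y/∂X = 40X^3

∂Y/∂X = 40X^3 > 0 (assuming positive values)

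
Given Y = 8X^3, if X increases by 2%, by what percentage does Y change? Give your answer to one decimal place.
6.1%

For Y = 8X^3:
If X → X(1 + 0.02)
Then Y → Y · (1 + 0.02)^3
     ≈ Y · 1.0612

Percentage change = ((1 + 0.02)^3 − 1) × 100% ≈ 6.1%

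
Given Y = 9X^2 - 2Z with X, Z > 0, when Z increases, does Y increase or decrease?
Y decreases

Taking the partial derivative:
∂Y/∂Z = -2

∂Y/∂Z = -2 < 0 (assuming positive values)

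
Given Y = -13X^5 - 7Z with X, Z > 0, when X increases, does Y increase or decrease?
Y decreases

Taking the partial derivative:
∂Y/∂X = -65X^4

∂Y/∂X = -65X^4 < 0 (assuming positive values)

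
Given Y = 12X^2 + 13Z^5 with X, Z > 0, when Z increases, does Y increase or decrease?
Y increases

Taking the partial derivative:
∂Y/∂Z = 65Z^4

∂Y/∂Z = 65Z^4 > 0 (assuming positive values)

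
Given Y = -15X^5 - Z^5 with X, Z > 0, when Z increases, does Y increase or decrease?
Y decreases

Taking the partial derivative:
∂Y/∂Z = -5Z^4

∂Y/∂Z = -5Z^4 < 0 (assuming positive values)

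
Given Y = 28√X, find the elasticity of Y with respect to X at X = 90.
Elasticity = 1/2

Elasticity = (dY/dX) · (X/Y)

dY/dX = 14/√X
At X = 90: dY/dX = 7·√10/15, Y = 84·√10

Elasticity = (7·√10/15) · (90 / (84·√10)) = 1/2

Interpretation: for a small percentage change in X, the percentage change in Y is approximately 0.50 times as large.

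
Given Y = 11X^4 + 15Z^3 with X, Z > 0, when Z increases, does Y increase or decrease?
Y increases

Taking the partial derivative:
∂Y/∂Z = 45Z^2

∂Y/∂Z = 45Z^2 > 0 (assuming positive values)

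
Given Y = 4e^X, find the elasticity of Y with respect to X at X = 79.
Elasticity = 79

Elasticity = (dY/dX) · (X/Y)

dY/dX = 4·e^X
At X = 79: dY/dX = 4·e^79, Y = 4·e^79

Elasticity = (4·e^79) · (79 / (4·e^79)) = 79

Interpretation: for a small percentage change in X, the percentage change in Y is approximately 79.00 times as large.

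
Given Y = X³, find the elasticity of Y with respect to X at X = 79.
Elasticity = 3

Elasticity = (dY/dX) · (X/Y)

dY/dX = 3·X²
At X = 79: dY/dX = 18723, Y = 493039

Elasticity = 18723 · (79 / 493039) = 3

Interpretation: for a small percentage change in X, the percentage change in Y is approximately 3.00 times as large.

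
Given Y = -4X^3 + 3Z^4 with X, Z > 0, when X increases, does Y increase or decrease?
Y decreases

Taking the partial derivative:
∂Y/∂X = -12X^2

∂Y/∂X = -12X^2 < 0 (assuming positive values)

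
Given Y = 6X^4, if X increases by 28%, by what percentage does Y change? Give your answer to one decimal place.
168.4%

For Y = 6X^4:
If X → X(1 + 0.28)
Then Y → Y · (1 + 0.28)^4
     ≈ Y · 2.6844

Percentage change = ((1 + 0.28)^4 − 1) × 100% ≈ 168.4%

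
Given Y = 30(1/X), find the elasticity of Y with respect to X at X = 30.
Elasticity = -1

Elasticity = (dY/dX) · (X/Y)

dY/dX = -30/X²
At X = 30: dY/dX = -1/30, Y = 1

Elasticity = (-1/30) · (30 / 1) = -1

Interpretation: for a small percentage change in X, the percentage change in Y is approximately -1.00 times as large.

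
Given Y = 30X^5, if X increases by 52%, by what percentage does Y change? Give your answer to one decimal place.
711.4%

For Y = 30X^5:
If X → X(1 + 0.52)
Then Y → Y · (1 + 0.52)^5
     ≈ Y · 8.1137

Percentage change = ((1 + 0.52)^5 − 1) × 100% ≈ 711.4%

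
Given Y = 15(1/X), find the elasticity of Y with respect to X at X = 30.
Elasticity = -1

Elasticity = (dY/dX) · (X/Y)

dY/dX = -15/X²
At X = 30: dY/dX = -1/60, Y = 1/2

Elasticity = (-1/60) · (30 / (1/2)) = -1

Interpretation: for a small percentage change in X, the percentage change in Y is approximately -1.00 times as large.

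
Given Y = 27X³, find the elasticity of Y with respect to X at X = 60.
Elasticity = 3

Elasticity = (dY/dX) · (X/Y)

dY/dX = 81·X²
At X = 60: dY/dX = 291600, Y = 5832000

Elasticity = 291600 · (60 / 5832000) = 3

Interpretation: for a small percentage change in X, the percentage change in Y is approximately 3.00 times as large.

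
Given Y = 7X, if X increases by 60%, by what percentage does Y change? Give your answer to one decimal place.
60.0%

For Y = 7X:
If X → X(1 + 0.6)
Then Y → Y · (1 + 0.6)^1
     = Y · 1.6000

Percentage change = ((1 + 0.6)^1 − 1) × 100% = 60.0%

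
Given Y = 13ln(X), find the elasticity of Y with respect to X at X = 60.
Elasticity = 1/ln(60) ≈ 0.2442

Elasticity = (dY/dX) · (X/Y)

dY/dX = 13/X
At X = 60: dY/dX = 13/60, Y = 13·ln(60)

Elasticity = (13/60) · (60 / (13·ln(60))) = 1/ln(60) ≈ 0.2442

Interpretation: for a small percentage change in X, the percentage change in Y is approximately 0.24 times as large.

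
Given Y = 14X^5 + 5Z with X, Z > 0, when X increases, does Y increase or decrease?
Y increases

Taking the partial derivative:
∂Y/∂X = 70X^4

∂Y/∂X = 70X^4 > 0 (assuming positive values)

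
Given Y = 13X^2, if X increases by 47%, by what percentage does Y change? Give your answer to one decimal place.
116.1%

For Y = 13X^2:
If X → X(1 + 0.47)
Then Y → Y · (1 + 0.47)^2
     = Y · 2.1609

Percentage change = ((1 + 0.47)^2 − 1) × 100% ≈ 116.1%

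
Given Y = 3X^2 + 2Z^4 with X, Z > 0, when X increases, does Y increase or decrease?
Y increases

Taking the partial derivative:
∂Y/∂X = 6X

∂Y/∂X = 6X > 0 (assuming positive values)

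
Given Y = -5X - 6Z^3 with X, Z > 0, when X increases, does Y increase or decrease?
Y decreases

Taking the partial derivative:
∂Y/∂X = -5

∂Y/∂X = -5 < 0 (assuming positive values)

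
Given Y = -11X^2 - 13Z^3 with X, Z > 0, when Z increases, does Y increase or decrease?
Y decreases

Taking the partial derivative:
∂Y/∂Z = -39Z^2

∂Y/∂Z = -39Z^2 < 0 (assuming positive values)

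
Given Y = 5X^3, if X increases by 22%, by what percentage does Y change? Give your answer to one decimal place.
81.6%

For Y = 5X^3:
If X → X(1 + 0.22)
Then Y → Y · (1 + 0.22)^3
     ≈ Y · 1.8158

Percentage change = ((1 + 0.22)^3 − 1) × 100% ≈ 81.6%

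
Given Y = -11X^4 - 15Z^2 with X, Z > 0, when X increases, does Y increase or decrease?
Y decreases

Taking the partial derivative:
∂Y/∂X = -44X^3

∂Y/∂X = -44X^3 < 0 (assuming positive values)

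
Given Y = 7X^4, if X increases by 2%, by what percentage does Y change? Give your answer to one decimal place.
8.2%

For Y = 7X^4:
If X → X(1 + 0.02)
Then Y → Y · (1 + 0.02)^4
     ≈ Y · 1.0824

Percentage change = ((1 + 0.02)^4 − 1) × 100% ≈ 8.2%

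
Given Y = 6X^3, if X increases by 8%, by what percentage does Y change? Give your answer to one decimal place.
26.0%

For Y = 6X^3:
If X → X(1 + 0.08)
Then Y → Y · (1 + 0.08)^3
     ≈ Y · 1.2597

Percentage change = ((1 + 0.08)^3 − 1) × 100% ≈ 26.0%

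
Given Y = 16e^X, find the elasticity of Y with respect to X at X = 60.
Elasticity = 60

Elasticity = (dY/dX) · (X/Y)

dY/dX = 16·e^X
At X = 60: dY/dX = 16·e^60, Y = 16·e^60

Elasticity = (16·e^60) · (60 / (16·e^60)) = 60

Interpretation: for a small percentage change in X, the percentage change in Y is approximately 60.00 times as large.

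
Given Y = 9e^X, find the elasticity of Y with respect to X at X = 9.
Elasticity = 9

Elasticity = (dY/dX) · (X/Y)

dY/dX = 9·e^X
At X = 9: dY/dX = 9·e^9, Y = 9·e^9

Elasticity = (9·e^9) · (9 / (9·e^9)) = 9

Interpretation: for a small percentage change in X, the percentage change in Y is approximately 9.00 times as large.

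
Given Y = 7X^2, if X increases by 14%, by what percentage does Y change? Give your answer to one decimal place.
30.0%

For Y = 7X^2:
If X → X(1 + 0.14)
Then Y → Y · (1 + 0.14)^2
     = Y · 1.2996

Percentage change = ((1 + 0.14)^2 − 1) × 100% ≈ 30.0%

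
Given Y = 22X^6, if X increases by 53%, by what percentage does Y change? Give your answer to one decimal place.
1182.8%

For Y = 22X^6:
If X → X(1 + 0.53)
Then Y → Y · (1 + 0.53)^6
     ≈ Y · 12.8277

Percentage change = ((1 + 0.53)^6 − 1) × 100% ≈ 1182.8%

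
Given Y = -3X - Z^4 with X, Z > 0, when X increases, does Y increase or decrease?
Y decreases

Taking the partial derivative:
∂Y/∂X = -3

∂Y/∂X = -3 < 0 (assuming positive values)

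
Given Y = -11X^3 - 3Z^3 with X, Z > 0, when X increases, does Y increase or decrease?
Y decreases

Taking the partial derivative:
∂Y/∂X = -33X^2

∂Y/∂X = -33X^2 < 0 (assuming positive values)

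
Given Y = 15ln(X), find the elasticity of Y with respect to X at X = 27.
Elasticity = 1/ln(27) ≈ 0.3034

Elasticity = (dY/dX) · (X/Y)

dY/dX = 15/X
At X = 27: dY/dX = 5/9, Y = 15·ln(27)

Elasticity = (5/9) · (27 / (15·ln(27))) = 1/ln(27) ≈ 0.3034

Interpretation: for a small percentage change in X, the percentage change in Y is approximately 0.30 times as large.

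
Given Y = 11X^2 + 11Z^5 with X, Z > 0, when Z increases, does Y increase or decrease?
Y increases

Taking the partial derivative:
∂Y/∂Z = 55Z^4

∂Y/∂Z = 55Z^4 > 0 (assuming positive values)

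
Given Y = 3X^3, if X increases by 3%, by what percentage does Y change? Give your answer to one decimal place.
9.3%

For Y = 3X^3:
If X → X(1 + 0.03)
Then Y → Y · (1 + 0.03)^3
     ≈ Y · 1.0927

Percentage change = ((1 + 0.03)^3 − 1) × 100% ≈ 9.3%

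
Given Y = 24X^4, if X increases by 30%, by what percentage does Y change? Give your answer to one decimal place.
185.6%

For Y = 24X^4:
If X → X(1 + 0.3)
Then Y → Y · (1 + 0.3)^4
     = Y · 2.8561

Percentage change = ((1 + 0.3)^4 − 1) × 100% ≈ 185.6%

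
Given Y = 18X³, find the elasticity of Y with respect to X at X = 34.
Elasticity = 3

Elasticity = (dY/dX) · (X/Y)

dY/dX = 54·X²
At X = 34: dY/dX = 62424, Y = 707472

Elasticity = 62424 · (34 / 707472) = 3

Interpretation: for a small percentage change in X, the percentage change in Y is approximately 3.00 times as large.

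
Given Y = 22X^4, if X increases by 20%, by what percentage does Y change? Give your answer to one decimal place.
107.4%

For Y = 22X^4:
If X → X(1 + 0.2)
Then Y → Y · (1 + 0.2)^4
     = Y · 2.0736

Percentage change = ((1 + 0.2)^4 − 1) × 100% ≈ 107.4%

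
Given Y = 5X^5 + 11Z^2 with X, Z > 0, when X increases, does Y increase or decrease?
Y increases

Taking the partial derivative:
∂Y/∂X = 25X^4

∂Y/∂X = 25X^4 > 0 (assuming positive values)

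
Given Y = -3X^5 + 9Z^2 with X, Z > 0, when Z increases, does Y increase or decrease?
Y increases

Taking the partial derivative:
∂Y/∂Z = 18Z

∂Y/∂Z = 18Z > 0 (assuming positive values)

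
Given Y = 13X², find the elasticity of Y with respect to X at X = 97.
Elasticity = 2

Elasticity = (dY/dX) · (X/Y)

dY/dX = 26·X
At X = 97: dY/dX = 2522, Y = 122317

Elasticity = 2522 · (97 / 122317) = 2

Interpretation: for a small percentage change in X, the percentage change in Y is approximately 2.00 times as large.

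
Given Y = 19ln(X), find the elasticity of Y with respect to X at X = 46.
Elasticity = 1/ln(46) ≈ 0.2612

Elasticity = (dY/dX) · (X/Y)

dY/dX = 19/X
At X = 46: dY/dX = 19/46, Y = 19·ln(46)

Elasticity = (19/46) · (46 / (19·ln(46))) = 1/ln(46) ≈ 0.2612

Interpretation: for a small percentage change in X, the percentage change in Y is approximately 0.26 times as large.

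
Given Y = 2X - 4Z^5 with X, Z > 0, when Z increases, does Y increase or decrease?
Y decreases

Taking the partial derivative:
∂Y/∂Z = -20Z^4

∂Y/∂Z = -20Z^4 < 0 (assuming positive values)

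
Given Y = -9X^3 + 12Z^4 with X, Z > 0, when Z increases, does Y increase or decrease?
Y increases

Taking the partial derivative:
∂Y/∂Z = 48Z^3

∂Y/∂Z = 48Z^3 > 0 (assuming positive values)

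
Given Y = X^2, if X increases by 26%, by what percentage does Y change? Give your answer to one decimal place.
58.8%

For Y = X^2:
If X → X(1 + 0.26)
Then Y → Y · (1 + 0.26)^2
     = Y · 1.5876

Percentage change = ((1 + 0.26)^2 − 1) × 100% ≈ 58.8%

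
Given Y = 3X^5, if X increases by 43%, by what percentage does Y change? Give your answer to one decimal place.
498.0%

For Y = 3X^5:
If X → X(1 + 0.43)
Then Y → Y · (1 + 0.43)^5
     ≈ Y · 5.9797

Percentage change = ((1 + 0.43)^5 − 1) × 100% ≈ 498.0%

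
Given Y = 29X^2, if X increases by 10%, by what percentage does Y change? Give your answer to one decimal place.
21.0%

For Y = 29X^2:
If X → X(1 + 0.1)
Then Y → Y · (1 + 0.1)^2
     = Y · 1.2100

Percentage change = ((1 + 0.1)^2 − 1) × 100% = 21.0%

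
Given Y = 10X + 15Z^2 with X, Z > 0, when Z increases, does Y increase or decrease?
Y increases

Taking the partial derivative:
∂Y/∂Z = 30Z

∂Y/∂Z = 30Z > 0 (assuming positive values)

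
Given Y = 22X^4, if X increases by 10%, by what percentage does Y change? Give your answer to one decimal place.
46.4%

For Y = 22X^4:
If X → X(1 + 0.1)
Then Y → Y · (1 + 0.1)^4
     = Y · 1.4641

Percentage change = ((1 + 0.1)^4 − 1) × 100% ≈ 46.4%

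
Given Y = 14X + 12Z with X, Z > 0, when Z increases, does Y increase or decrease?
Y increases

Taking the partial derivative:
∂Y/∂Z = 12

∂Y/∂Z = 12 > 0 (assuming positive values)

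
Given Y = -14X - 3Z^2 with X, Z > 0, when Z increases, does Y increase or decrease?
Y decreases

Taking the partial derivative:
∂Y/∂Z = -6Z

∂Y/∂Z = -6Z < 0 (assuming positive values)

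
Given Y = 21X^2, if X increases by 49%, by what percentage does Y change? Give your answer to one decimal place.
122.0%

For Y = 21X^2:
If X → X(1 + 0.49)
Then Y → Y · (1 + 0.49)^2
     = Y · 2.2201

Percentage change = ((1 + 0.49)^2 − 1) × 100% ≈ 122.0%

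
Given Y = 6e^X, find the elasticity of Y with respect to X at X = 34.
Elasticity = 34

Elasticity = (dY/dX) · (X/Y)

dY/dX = 6·e^X
At X = 34: dY/dX = 6·e^34, Y = 6·e^34

Elasticity = (6·e^34) · (34 / (6·e^34)) = 34

Interpretation: for a small percentage change in X, the percentage change in Y is approximately 34.00 times as large.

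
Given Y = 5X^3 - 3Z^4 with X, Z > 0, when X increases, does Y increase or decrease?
Y increases

Taking the partial derivative:
∂Y/∂X = 15X^2

∂Y/∂X = 15X^2 > 0 (assuming positive values)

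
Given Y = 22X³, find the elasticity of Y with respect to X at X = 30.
Elasticity = 3

Elasticity = (dY/dX) · (X/Y)

dY/dX = 66·X²
At X = 30: dY/dX = 59400, Y = 594000

Elasticity = 59400 · (30 / 594000) = 3

Interpretation: for a small percentage change in X, the percentage change in Y is approximately 3.00 times as large.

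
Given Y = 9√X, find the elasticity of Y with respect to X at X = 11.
Elasticity = 1/2

Elasticity = (dY/dX) · (X/Y)

dY/dX = 9/(2·√X)
At X = 11: dY/dX = 9·√11/22, Y = 9·√11

Elasticity = (9·√11/22) · (11 / (9·√11)) = 1/2

Interpretation: for a small percentage change in X, the percentage change in Y is approximately 0.50 times as large.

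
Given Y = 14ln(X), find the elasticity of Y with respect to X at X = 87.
Elasticity = 1/ln(87) ≈ 0.2239

Elasticity = (dY/dX) · (X/Y)

dY/dX = 14/X
At X = 87: dY/dX = 14/87, Y = 14·ln(87)

Elasticity = (14/87) · (87 / (14·ln(87))) = 1/ln(87) ≈ 0.2239

Interpretation: for a small percentage change in X, the percentage change in Y is approximately 0.22 times as large.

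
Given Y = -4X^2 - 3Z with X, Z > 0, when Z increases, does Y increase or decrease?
Y decreases

Taking the partial derivative:
∂Y/∂Z = -3

∂Y/∂Z = -3 < 0 (assuming positive values)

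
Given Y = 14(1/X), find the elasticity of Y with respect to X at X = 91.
Elasticity = -1

Elasticity = (dY/dX) · (X/Y)

dY/dX = -14/X²
At X = 91: dY/dX = -2/1183, Y = 2/13

Elasticity = (-2/1183) · (91 / (2/13)) = -1

Interpretation: for a small percentage change in X, the percentage change in Y is approximately -1.00 times as large.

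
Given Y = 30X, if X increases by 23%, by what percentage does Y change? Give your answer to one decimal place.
23.0%

For Y = 30X:
If X → X(1 + 0.23)
Then Y → Y · (1 + 0.23)^1
     = Y · 1.2300

Percentage change = ((1 + 0.23)^1 − 1) × 100% = 23.0%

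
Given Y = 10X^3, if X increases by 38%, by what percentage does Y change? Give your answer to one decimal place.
162.8%

For Y = 10X^3:
If X → X(1 + 0.38)
Then Y → Y · (1 + 0.38)^3
     ≈ Y · 2.6281

Percentage change = ((1 + 0.38)^3 − 1) × 100% ≈ 162.8%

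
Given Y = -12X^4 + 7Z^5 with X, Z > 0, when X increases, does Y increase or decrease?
Y decreases

Taking the partial derivative:
∂Y/∂X = -48X^3

∂Y/∂X = -48X^3 < 0 (assuming positive values)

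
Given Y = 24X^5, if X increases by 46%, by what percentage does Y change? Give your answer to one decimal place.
563.4%

For Y = 24X^5:
If X → X(1 + 0.46)
Then Y → Y · (1 + 0.46)^5
     ≈ Y · 6.6338

Percentage change = ((1 + 0.46)^5 − 1) × 100% ≈ 563.4%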